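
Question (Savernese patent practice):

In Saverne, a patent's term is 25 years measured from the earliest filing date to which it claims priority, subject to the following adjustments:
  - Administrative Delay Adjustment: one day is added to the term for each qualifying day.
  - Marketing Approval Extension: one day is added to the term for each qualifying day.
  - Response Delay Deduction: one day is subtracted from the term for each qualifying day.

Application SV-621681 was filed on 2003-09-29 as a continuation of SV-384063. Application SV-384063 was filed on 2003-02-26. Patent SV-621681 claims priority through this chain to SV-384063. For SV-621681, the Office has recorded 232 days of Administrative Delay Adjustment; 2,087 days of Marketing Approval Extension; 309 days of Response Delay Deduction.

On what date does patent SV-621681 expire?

August 28, 2033

Earliest priority filing: 26 February 2003.
Base term: 26 February 2003 + 25 years → 26 February 2028.
Administrative Delay Adjustment: +232 days → 15 October 2028.
Marketing Approval Extension: +2087 days → 3 July 2034.
Response Delay Deduction: −309 days → 28 August 2033.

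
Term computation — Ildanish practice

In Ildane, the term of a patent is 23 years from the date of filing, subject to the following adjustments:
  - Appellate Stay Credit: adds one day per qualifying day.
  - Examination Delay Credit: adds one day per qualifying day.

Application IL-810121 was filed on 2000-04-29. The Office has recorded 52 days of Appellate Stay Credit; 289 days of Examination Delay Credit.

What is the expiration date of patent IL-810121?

Base term: filing date + 23 years → 29 April 2023.
Appellate Stay Credit: +52 days → 20 June 2023.
Examination Delay Credit: +289 days → 4 April 2024.

2024-04-04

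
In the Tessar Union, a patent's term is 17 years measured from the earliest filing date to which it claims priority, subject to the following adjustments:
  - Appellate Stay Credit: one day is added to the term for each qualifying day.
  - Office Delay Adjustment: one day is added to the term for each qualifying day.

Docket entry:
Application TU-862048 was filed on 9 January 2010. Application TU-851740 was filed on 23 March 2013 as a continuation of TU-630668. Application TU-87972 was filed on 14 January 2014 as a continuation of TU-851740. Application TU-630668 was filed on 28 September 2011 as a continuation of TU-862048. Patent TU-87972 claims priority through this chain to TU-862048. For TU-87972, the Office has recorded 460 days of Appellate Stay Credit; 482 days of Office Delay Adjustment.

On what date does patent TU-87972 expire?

2029-08-08

Earliest priority filing: 9 January 2010.
Base term: 9 January 2010 + 17 years → 9 January 2027.
Appellate Stay Credit: +460 days → 13 April 2028.
Office Delay Adjustment: +482 days → 8 August 2029.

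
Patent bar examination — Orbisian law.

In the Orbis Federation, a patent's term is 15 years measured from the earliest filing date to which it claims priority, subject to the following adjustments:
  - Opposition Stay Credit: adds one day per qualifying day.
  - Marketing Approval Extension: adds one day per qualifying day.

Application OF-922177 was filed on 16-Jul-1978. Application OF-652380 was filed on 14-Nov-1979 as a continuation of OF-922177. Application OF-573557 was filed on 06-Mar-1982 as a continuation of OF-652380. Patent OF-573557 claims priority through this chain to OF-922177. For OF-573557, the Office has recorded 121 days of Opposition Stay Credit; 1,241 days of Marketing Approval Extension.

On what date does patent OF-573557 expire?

Earliest priority filing: 16 July 1978.
Base term: 16 July 1978 + 15 years → 16 July 1993.
Opposition Stay Credit: +121 days → 14 November 1993.
Marketing Approval Extension: +1241 days → 8 April 1997.

April 8, 1997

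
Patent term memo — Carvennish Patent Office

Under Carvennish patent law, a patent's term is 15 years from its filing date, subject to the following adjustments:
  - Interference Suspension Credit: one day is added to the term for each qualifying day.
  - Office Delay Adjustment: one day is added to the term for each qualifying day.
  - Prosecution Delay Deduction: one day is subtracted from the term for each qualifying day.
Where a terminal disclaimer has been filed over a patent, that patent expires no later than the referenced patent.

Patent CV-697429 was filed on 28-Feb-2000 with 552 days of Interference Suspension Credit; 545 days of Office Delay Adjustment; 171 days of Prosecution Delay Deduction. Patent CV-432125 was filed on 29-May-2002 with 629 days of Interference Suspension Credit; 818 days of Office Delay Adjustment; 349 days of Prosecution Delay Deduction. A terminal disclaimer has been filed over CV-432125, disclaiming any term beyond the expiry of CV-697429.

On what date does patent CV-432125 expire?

Natural term of CV-432125:
  Base: filing + 15 years → 29 May 2017.
  Interference Suspension Credit: +629 days → 17 February 2019.
  Office Delay Adjustment: +818 days → 15 May 2021.
  Prosecution Delay Deduction: −349 days → 31 May 2020.
Expiry of referenced patent CV-697429:
  Base: filing + 15 years → 28 February 2015.
  Interference Suspension Credit: +552 days → 2 September 2016.
  Office Delay Adjustment: +545 days → 1 March 2018.
  Prosecution Delay Deduction: −171 days → 11 September 2017.
Terminal disclaimer: CV-432125 expires on the earlier of 31 May 2020 and 11 September 2017.

September 11, 2017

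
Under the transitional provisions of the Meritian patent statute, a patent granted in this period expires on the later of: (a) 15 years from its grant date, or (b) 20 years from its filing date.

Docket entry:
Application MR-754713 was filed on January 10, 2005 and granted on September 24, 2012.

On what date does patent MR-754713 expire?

2027-09-24

(a) grant + 15 years → 24 September 2027.
(b) filing + 20 years → 10 January 2025.
Later of the two: 24 September 2027.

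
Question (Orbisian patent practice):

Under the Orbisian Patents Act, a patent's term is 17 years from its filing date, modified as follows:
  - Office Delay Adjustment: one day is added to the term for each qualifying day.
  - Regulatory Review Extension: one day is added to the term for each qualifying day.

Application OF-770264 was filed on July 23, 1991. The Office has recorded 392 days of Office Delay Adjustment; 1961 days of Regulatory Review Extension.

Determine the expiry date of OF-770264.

January 1, 2015

Base term: filing date + 17 years → 23 July 2008.
Office Delay Adjustment: +392 days → 19 August 2009.
Regulatory Review Extension: +1961 days → 1 January 2015.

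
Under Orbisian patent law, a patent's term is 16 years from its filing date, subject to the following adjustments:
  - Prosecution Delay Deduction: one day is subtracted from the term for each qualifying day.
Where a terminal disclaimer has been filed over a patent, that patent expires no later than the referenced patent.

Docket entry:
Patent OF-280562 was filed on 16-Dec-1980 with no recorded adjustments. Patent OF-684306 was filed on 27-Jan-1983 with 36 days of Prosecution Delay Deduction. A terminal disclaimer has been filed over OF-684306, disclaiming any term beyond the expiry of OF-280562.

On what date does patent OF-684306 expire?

December 16, 1996

Natural term of OF-684306:
  Base: filing + 16 years → 27 January 1999.
  Prosecution Delay Deduction: −36 days → 22 December 1998.
Expiry of referenced patent OF-280562:
  Base: filing + 16 years → 16 December 1996.
Terminal disclaimer: OF-684306 expires on the earlier of 22 December 1998 and 16 December 1996.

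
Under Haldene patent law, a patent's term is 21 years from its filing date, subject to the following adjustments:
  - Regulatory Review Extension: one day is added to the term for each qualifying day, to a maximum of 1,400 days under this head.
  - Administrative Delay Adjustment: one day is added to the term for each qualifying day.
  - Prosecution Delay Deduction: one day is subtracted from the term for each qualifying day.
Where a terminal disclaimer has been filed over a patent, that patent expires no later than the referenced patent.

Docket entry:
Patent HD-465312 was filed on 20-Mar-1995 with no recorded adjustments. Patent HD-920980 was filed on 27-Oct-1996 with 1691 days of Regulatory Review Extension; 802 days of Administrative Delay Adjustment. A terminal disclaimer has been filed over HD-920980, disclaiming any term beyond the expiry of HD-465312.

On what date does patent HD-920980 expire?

Natural term of HD-920980:
  Base: filing + 21 years → 27 October 2017.
  Regulatory Review Extension: 1691 days claimed exceeds the 1400-day cap, so +1400 days → 27 August 2021.
  Administrative Delay Adjustment: +802 days → 7 November 2023.
Expiry of referenced patent HD-465312:
  Base: filing + 21 years → 20 March 2016.
Terminal disclaimer: HD-920980 expires on the earlier of 7 November 2023 and 20 March 2016.

March 20, 2016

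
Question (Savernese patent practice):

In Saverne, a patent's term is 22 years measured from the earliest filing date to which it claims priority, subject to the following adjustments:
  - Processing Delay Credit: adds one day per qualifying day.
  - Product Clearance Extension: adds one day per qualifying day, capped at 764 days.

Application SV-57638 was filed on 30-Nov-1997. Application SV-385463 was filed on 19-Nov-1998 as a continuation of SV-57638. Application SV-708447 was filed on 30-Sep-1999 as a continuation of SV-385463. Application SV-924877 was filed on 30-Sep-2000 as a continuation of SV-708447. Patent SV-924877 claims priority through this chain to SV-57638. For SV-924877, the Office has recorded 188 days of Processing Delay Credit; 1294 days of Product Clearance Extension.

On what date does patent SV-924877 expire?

July 9, 2022

Earliest priority filing: 30 November 1997.
Base term: 30 November 1997 + 22 years → 30 November 2019.
Processing Delay Credit: +188 days → 5 June 2020.
Product Clearance Extension: 1294 days claimed exceeds the 764-day cap, so +764 days → 9 July 2022.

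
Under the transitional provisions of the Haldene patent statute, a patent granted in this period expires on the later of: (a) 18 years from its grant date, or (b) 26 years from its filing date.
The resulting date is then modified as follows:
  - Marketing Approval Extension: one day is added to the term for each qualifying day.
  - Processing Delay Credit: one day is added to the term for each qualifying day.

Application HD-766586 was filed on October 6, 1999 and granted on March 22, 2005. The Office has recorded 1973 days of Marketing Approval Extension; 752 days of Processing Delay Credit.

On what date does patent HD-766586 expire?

(a) grant + 18 years → 22 March 2023.
(b) filing + 26 years → 6 October 2025.
Later of the two: 6 October 2025.
Marketing Approval Extension: +1973 days → 2 March 2031.
Processing Delay Credit: +752 days → 23 March 2033.

2033-03-23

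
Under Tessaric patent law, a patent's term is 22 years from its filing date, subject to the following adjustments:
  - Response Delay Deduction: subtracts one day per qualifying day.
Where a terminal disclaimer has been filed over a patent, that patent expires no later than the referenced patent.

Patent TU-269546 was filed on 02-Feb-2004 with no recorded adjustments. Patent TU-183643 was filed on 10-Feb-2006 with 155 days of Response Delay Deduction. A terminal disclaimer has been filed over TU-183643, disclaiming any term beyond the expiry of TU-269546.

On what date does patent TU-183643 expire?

February 2, 2026

Natural term of TU-183643:
  Base: filing + 22 years → 10 February 2028.
  Response Delay Deduction: −155 days → 8 September 2027.
Expiry of referenced patent TU-269546:
  Base: filing + 22 years → 2 February 2026.
Terminal disclaimer: TU-183643 expires on the earlier of 8 September 2027 and 2 February 2026.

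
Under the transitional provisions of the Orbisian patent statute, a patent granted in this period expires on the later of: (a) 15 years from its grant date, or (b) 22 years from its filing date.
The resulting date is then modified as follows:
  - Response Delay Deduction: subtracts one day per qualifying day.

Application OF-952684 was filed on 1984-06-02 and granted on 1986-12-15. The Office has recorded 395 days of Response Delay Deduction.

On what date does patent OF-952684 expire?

May 3, 2005

(a) grant + 15 years → 15 December 2001.
(b) filing + 22 years → 2 June 2006.
Later of the two: 2 June 2006.
Response Delay Deduction: −395 days → 3 May 2005.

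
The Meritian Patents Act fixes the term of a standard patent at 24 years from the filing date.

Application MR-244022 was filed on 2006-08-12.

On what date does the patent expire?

Filing date + 24 years → 12 August 2030.

August 12, 2030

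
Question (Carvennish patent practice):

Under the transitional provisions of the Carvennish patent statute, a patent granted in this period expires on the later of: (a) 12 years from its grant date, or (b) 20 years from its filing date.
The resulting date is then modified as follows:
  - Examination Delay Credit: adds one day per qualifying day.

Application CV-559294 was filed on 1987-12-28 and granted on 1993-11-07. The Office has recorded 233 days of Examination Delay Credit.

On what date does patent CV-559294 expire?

(a) grant + 12 years → 7 November 2005.
(b) filing + 20 years → 28 December 2007.
Later of the two: 28 December 2007.
Examination Delay Credit: +233 days → 17 August 2008.

2008-08-17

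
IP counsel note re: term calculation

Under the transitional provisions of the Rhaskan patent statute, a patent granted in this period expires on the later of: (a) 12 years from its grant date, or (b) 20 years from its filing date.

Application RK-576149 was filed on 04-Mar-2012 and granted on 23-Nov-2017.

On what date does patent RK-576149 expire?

(a) grant + 12 years → 23 November 2029.
(b) filing + 20 years → 4 March 2032.
Later of the two: 4 March 2032.

March 4, 2032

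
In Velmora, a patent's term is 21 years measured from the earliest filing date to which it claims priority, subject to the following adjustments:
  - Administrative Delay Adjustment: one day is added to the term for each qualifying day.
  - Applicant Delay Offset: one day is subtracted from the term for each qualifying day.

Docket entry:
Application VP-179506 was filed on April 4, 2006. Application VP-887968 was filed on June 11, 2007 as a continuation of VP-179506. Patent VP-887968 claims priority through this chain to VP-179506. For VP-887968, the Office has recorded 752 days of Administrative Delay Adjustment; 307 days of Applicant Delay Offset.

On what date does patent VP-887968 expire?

Earliest priority filing: 4 April 2006.
Base term: 4 April 2006 + 21 years → 4 April 2027.
Administrative Delay Adjustment: +752 days → 25 April 2029.
Applicant Delay Offset: −307 days → 22 June 2028.

2028-06-22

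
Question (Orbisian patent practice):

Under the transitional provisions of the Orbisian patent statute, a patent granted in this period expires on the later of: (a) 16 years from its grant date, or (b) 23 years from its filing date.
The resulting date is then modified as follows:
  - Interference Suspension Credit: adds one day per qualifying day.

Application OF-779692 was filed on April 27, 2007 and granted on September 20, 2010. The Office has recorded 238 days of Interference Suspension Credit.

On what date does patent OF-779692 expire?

2030-12-21

(a) grant + 16 years → 20 September 2026.
(b) filing + 23 years → 27 April 2030.
Later of the two: 27 April 2030.
Interference Suspension Credit: +238 days → 21 December 2030.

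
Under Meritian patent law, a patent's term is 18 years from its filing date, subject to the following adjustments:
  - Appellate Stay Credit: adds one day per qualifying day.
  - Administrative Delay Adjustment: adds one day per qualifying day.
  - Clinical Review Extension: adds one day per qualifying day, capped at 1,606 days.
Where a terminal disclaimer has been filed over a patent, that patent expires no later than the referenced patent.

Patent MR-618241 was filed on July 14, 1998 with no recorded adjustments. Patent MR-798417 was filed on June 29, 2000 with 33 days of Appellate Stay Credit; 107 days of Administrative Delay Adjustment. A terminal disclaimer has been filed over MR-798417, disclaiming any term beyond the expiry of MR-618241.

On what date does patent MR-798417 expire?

2016-07-14

Natural term of MR-798417:
  Base: filing + 18 years → 29 June 2018.
  Appellate Stay Credit: +33 days → 1 August 2018.
  Administrative Delay Adjustment: +107 days → 16 November 2018.
Expiry of referenced patent MR-618241:
  Base: filing + 18 years → 14 July 2016.
Terminal disclaimer: MR-798417 expires on the earlier of 16 November 2018 and 14 July 2016.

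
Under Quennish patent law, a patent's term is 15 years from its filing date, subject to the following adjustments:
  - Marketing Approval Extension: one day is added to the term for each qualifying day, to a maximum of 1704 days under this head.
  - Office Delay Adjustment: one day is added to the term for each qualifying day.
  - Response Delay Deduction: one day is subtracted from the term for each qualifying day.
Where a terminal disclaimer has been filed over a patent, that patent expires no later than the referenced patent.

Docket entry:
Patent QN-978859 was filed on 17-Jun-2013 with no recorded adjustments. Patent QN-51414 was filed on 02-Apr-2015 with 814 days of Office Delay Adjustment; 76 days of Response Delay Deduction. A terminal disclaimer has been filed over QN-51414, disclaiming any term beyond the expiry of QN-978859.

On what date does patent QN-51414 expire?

June 17, 2028

Natural term of QN-51414:
  Base: filing + 15 years → 2 April 2030.
  Office Delay Adjustment: +814 days → 24 June 2032.
  Response Delay Deduction: −76 days → 9 April 2032.
Expiry of referenced patent QN-978859:
  Base: filing + 15 years → 17 June 2028.
Terminal disclaimer: QN-51414 expires on the earlier of 9 April 2032 and 17 June 2028.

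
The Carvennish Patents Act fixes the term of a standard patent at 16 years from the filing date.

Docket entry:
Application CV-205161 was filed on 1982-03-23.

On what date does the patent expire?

1998-03-23

Filing date + 16 years → 23 March 1998.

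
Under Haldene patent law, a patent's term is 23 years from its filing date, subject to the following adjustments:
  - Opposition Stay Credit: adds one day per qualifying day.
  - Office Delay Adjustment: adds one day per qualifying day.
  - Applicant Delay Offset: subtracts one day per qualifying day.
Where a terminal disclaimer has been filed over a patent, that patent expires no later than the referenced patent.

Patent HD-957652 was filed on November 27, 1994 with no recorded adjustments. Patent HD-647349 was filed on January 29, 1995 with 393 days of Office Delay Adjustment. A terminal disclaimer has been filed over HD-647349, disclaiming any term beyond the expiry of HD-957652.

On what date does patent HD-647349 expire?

Natural term of HD-647349:
  Base: filing + 23 years → 29 January 2018.
  Office Delay Adjustment: +393 days → 26 February 2019.
Expiry of referenced patent HD-957652:
  Base: filing + 23 years → 27 November 2017.
Terminal disclaimer: HD-647349 expires on the earlier of 26 February 2019 and 27 November 2017.

November 27, 2017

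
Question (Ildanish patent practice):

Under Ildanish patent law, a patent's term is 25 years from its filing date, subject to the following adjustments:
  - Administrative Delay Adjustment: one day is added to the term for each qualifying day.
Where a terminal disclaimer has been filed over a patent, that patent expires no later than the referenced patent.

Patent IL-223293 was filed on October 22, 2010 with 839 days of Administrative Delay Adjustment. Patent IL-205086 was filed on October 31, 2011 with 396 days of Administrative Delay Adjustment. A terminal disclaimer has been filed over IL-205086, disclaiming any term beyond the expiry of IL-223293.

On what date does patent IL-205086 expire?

2037-12-01

Natural term of IL-205086:
  Base: filing + 25 years → 31 October 2036.
  Administrative Delay Adjustment: +396 days → 1 December 2037.
Expiry of referenced patent IL-223293:
  Base: filing + 25 years → 22 October 2035.
  Administrative Delay Adjustment: +839 days → 7 February 2038.
Terminal disclaimer: IL-205086 expires on the earlier of 1 December 2037 and 7 February 2038.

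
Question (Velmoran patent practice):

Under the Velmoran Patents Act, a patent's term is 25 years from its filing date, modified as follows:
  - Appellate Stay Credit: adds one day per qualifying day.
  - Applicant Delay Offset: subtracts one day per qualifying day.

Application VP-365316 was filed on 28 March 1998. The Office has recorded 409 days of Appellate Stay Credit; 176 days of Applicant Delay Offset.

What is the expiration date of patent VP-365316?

Base term: filing date + 25 years → 28 March 2023.
Appellate Stay Credit: +409 days → 10 May 2024.
Applicant Delay Offset: −176 days → 16 November 2023.

November 16, 2023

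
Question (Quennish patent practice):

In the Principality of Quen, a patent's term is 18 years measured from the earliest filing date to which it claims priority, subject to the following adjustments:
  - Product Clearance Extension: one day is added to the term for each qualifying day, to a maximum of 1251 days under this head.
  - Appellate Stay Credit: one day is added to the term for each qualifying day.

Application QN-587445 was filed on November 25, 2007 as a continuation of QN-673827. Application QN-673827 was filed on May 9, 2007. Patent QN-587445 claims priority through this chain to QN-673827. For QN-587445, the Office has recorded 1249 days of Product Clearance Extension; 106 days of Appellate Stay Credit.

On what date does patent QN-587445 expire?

January 23, 2029

Earliest priority filing: 9 May 2007.
Base term: 9 May 2007 + 18 years → 9 May 2025.
Product Clearance Extension: 1249 days (within the 1251-day cap) → +1249 days → 9 October 2028.
Appellate Stay Credit: +106 days → 23 January 2029.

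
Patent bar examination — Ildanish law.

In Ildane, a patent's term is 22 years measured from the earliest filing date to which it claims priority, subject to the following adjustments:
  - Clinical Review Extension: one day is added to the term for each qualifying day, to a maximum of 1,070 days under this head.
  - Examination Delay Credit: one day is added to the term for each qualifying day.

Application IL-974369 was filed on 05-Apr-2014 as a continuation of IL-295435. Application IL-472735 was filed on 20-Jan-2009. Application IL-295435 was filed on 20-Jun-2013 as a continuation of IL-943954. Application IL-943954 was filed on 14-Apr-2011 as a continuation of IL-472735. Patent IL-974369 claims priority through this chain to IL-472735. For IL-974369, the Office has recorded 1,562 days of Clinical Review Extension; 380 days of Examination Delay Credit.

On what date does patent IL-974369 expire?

Earliest priority filing: 20 January 2009.
Base term: 20 January 2009 + 22 years → 20 January 2031.
Clinical Review Extension: 1562 days claimed exceeds the 1070-day cap, so +1070 days → 25 December 2033.
Examination Delay Credit: +380 days → 9 January 2035.

2035-01-09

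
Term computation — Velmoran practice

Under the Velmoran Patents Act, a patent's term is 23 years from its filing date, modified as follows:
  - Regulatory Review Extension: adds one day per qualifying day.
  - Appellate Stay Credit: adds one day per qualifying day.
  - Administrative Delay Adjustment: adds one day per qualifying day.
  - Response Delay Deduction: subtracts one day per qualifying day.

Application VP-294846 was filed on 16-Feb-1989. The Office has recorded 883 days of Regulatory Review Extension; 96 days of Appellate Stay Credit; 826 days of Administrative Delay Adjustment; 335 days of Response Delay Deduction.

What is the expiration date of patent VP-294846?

2016-02-25

Base term: filing date + 23 years → 16 February 2012.
Regulatory Review Extension: +883 days → 18 July 2014.
Appellate Stay Credit: +96 days → 22 October 2014.
Administrative Delay Adjustment: +826 days → 25 January 2017.
Response Delay Deduction: −335 days → 25 February 2016.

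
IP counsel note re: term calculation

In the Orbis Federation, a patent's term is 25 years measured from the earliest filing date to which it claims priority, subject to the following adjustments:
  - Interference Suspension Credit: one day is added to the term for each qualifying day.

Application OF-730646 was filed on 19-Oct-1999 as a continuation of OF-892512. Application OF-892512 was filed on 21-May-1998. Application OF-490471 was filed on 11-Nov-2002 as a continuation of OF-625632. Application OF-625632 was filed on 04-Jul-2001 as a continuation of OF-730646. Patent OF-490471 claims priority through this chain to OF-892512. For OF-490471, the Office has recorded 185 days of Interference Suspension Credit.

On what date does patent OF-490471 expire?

Earliest priority filing: 21 May 1998.
Base term: 21 May 1998 + 25 years → 21 May 2023.
Interference Suspension Credit: +185 days → 22 November 2023.

November 22, 2023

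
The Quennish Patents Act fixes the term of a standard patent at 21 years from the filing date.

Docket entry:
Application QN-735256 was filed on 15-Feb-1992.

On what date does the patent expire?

February 15, 2013

Filing date + 21 years → 15 February 2013.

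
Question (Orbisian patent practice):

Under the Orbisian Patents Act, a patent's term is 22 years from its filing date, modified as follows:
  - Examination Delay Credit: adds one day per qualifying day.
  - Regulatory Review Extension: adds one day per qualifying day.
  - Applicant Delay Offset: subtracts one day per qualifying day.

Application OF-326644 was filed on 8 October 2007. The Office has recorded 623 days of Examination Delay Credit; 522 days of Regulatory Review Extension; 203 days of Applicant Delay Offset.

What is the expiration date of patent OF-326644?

Base term: filing date + 22 years → 8 October 2029.
Examination Delay Credit: +623 days → 23 June 2031.
Regulatory Review Extension: +522 days → 26 November 2032.
Applicant Delay Offset: −203 days → 7 May 2032.

2032-05-07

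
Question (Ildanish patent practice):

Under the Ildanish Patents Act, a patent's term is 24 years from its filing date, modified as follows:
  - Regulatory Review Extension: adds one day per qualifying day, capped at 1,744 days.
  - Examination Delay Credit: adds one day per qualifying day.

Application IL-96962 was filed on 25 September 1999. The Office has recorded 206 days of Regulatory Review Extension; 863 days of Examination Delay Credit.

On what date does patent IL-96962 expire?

2026-08-29

Base term: filing date + 24 years → 25 September 2023.
Regulatory Review Extension: 206 days (within the 1744-day cap) → +206 days → 18 April 2024.
Examination Delay Credit: +863 days → 29 August 2026.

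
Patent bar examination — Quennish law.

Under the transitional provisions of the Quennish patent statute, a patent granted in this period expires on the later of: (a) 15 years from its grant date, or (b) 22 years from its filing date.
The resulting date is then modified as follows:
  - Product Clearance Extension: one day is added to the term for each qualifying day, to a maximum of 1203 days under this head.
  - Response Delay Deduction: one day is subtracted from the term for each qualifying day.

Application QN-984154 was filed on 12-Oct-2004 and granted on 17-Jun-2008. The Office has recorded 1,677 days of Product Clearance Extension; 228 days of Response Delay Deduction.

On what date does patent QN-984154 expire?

(a) grant + 15 years → 17 June 2023.
(b) filing + 22 years → 12 October 2026.
Later of the two: 12 October 2026.
Product Clearance Extension: 1677 days claimed exceeds the 1203-day cap, so +1203 days → 27 January 2030.
Response Delay Deduction: −228 days → 13 June 2029.

June 13, 2029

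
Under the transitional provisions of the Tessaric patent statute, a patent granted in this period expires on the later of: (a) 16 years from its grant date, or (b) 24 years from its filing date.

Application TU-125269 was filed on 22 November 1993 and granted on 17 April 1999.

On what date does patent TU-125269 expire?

(a) grant + 16 years → 17 April 2015.
(b) filing + 24 years → 22 November 2017.
Later of the two: 22 November 2017.

2017-11-22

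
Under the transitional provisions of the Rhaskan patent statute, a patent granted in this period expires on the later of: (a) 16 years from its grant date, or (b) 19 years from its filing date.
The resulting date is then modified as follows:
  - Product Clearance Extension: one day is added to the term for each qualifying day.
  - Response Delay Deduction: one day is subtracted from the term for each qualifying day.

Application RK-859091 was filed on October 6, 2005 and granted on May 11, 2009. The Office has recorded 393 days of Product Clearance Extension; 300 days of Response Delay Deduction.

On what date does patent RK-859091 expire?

2025-08-12

(a) grant + 16 years → 11 May 2025.
(b) filing + 19 years → 6 October 2024.
Later of the two: 11 May 2025.
Product Clearance Extension: +393 days → 8 June 2026.
Response Delay Deduction: −300 days → 12 August 2025.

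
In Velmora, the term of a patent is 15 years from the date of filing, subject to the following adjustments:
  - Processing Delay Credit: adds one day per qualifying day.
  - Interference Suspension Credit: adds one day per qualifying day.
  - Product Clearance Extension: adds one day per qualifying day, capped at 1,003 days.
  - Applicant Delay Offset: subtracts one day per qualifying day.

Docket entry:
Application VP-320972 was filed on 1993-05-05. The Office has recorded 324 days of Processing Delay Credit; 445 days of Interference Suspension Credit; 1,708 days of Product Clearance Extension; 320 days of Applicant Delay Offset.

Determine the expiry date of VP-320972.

April 26, 2012

Base term: filing date + 15 years → 5 May 2008.
Processing Delay Credit: +324 days → 25 March 2009.
Interference Suspension Credit: +445 days → 13 June 2010.
Product Clearance Extension: 1708 days claimed exceeds the 1003-day cap, so +1003 days → 12 March 2013.
Applicant Delay Offset: −320 days → 26 April 2012.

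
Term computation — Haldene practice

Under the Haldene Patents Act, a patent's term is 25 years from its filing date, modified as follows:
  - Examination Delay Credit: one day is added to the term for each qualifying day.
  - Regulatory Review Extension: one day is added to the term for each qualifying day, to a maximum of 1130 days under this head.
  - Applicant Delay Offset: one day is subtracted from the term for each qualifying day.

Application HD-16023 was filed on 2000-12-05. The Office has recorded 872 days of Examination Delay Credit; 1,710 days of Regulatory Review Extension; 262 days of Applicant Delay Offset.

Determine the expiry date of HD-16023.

September 10, 2030

Base term: filing date + 25 years → 5 December 2025.
Examination Delay Credit: +872 days → 25 April 2028.
Regulatory Review Extension: 1710 days claimed exceeds the 1130-day cap, so +1130 days → 30 May 2031.
Applicant Delay Offset: −262 days → 10 September 2030.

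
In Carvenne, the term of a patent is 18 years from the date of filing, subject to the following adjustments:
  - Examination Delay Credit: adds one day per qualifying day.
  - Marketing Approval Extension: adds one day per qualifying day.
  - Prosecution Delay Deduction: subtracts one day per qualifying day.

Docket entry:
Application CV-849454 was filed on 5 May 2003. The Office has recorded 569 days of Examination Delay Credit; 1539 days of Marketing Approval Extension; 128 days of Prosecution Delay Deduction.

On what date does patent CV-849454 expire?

Base term: filing date + 18 years → 5 May 2021.
Examination Delay Credit: +569 days → 25 November 2022.
Marketing Approval Extension: +1539 days → 11 February 2027.
Prosecution Delay Deduction: −128 days → 6 October 2026.

October 6, 2026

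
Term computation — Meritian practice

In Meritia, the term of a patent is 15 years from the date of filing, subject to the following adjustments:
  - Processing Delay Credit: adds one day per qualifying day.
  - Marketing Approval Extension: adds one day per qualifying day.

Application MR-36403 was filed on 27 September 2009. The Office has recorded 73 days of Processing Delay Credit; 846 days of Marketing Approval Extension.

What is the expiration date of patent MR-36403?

April 4, 2027

Base term: filing date + 15 years → 27 September 2024.
Processing Delay Credit: +73 days → 9 December 2024.
Marketing Approval Extension: +846 days → 4 April 2027.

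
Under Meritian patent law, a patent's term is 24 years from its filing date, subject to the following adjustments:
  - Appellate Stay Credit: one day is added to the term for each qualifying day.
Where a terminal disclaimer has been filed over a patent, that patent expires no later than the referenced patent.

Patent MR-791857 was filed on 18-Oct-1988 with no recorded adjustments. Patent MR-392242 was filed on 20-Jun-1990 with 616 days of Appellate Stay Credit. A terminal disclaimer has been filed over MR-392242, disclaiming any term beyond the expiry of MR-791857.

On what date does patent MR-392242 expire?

October 18, 2012

Natural term of MR-392242:
  Base: filing + 24 years → 20 June 2014.
  Appellate Stay Credit: +616 days → 26 February 2016.
Expiry of referenced patent MR-791857:
  Base: filing + 24 years → 18 October 2012.
Terminal disclaimer: MR-392242 expires on the earlier of 26 February 2016 and 18 October 2012.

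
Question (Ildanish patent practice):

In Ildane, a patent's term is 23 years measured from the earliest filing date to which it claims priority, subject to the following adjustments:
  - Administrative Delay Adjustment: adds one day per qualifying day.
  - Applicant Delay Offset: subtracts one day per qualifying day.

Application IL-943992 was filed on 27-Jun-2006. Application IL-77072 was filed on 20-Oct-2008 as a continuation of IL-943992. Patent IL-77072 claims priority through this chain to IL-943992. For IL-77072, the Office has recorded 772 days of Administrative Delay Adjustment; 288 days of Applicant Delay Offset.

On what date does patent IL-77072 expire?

Earliest priority filing: 27 June 2006.
Base term: 27 June 2006 + 23 years → 27 June 2029.
Administrative Delay Adjustment: +772 days → 8 August 2031.
Applicant Delay Offset: −288 days → 24 October 2030.

October 24, 2030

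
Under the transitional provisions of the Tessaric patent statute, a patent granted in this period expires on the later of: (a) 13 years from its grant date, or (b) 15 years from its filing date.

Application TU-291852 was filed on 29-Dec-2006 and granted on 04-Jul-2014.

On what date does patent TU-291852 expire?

(a) grant + 13 years → 4 July 2027.
(b) filing + 15 years → 29 December 2021.
Later of the two: 4 July 2027.

July 4, 2027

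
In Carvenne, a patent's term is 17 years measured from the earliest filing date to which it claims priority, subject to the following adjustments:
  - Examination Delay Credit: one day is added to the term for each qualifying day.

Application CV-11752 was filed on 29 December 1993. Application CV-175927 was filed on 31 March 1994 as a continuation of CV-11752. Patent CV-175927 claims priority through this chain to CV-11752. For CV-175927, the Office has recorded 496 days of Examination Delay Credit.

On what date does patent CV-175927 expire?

2012-05-08

Earliest priority filing: 29 December 1993.
Base term: 29 December 1993 + 17 years → 29 December 2010.
Examination Delay Credit: +496 days → 8 May 2012.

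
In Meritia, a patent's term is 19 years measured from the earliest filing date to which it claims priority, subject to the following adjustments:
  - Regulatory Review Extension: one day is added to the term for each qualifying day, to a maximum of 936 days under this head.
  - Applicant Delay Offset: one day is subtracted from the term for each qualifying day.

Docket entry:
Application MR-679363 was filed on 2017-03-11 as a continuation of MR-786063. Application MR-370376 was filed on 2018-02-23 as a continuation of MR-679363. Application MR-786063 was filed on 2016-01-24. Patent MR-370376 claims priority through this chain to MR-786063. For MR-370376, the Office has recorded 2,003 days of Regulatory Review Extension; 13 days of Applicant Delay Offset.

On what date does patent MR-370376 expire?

Earliest priority filing: 24 January 2016.
Base term: 24 January 2016 + 19 years → 24 January 2035.
Regulatory Review Extension: 2003 days claimed exceeds the 936-day cap, so +936 days → 17 August 2037.
Applicant Delay Offset: −13 days → 4 August 2037.

August 4, 2037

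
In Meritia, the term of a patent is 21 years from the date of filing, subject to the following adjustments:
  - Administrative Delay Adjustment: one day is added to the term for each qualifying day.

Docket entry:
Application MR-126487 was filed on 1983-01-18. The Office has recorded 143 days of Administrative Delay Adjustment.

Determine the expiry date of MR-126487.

Base term: filing date + 21 years → 18 January 2004.
Administrative Delay Adjustment: +143 days → 9 June 2004.

June 9, 2004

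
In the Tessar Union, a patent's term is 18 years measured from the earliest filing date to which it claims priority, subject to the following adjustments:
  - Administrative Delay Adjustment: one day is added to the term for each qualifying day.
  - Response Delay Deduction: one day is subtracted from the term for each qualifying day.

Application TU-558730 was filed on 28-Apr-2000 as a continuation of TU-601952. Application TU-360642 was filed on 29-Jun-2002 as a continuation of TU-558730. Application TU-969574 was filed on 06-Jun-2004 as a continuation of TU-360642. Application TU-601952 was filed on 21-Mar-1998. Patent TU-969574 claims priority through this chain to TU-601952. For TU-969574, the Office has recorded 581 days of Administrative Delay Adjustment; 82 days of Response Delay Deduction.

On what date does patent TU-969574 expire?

Earliest priority filing: 21 March 1998.
Base term: 21 March 1998 + 18 years → 21 March 2016.
Administrative Delay Adjustment: +581 days → 23 October 2017.
Response Delay Deduction: −82 days → 2 August 2017.

2017-08-02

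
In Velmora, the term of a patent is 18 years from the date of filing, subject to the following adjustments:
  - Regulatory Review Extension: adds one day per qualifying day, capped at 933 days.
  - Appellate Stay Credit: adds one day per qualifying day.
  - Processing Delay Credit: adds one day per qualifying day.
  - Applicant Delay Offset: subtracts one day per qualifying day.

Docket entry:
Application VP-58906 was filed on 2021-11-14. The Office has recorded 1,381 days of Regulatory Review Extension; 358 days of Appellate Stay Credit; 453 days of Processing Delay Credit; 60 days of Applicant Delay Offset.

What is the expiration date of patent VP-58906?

Base term: filing date + 18 years → 14 November 2039.
Regulatory Review Extension: 1381 days claimed exceeds the 933-day cap, so +933 days → 4 June 2042.
Appellate Stay Credit: +358 days → 28 May 2043.
Processing Delay Credit: +453 days → 23 August 2044.
Applicant Delay Offset: −60 days → 24 June 2044.

2044-06-24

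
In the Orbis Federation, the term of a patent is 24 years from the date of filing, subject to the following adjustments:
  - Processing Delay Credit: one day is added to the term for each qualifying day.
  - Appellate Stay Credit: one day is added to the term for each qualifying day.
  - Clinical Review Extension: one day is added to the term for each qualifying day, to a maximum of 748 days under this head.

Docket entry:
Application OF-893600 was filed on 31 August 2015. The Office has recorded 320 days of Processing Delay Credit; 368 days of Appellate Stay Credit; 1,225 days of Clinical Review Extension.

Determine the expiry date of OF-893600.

Base term: filing date + 24 years → 31 August 2039.
Processing Delay Credit: +320 days → 16 July 2040.
Appellate Stay Credit: +368 days → 19 July 2041.
Clinical Review Extension: 1225 days claimed exceeds the 748-day cap, so +748 days → 6 August 2043.

August 6, 2043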